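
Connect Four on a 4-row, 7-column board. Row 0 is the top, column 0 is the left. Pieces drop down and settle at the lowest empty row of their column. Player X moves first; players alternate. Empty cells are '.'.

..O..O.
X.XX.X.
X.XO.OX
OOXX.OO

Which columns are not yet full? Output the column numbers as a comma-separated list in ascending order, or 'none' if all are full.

col 0: top cell = '.' → open
col 1: top cell = '.' → open
col 2: top cell = 'O' → FULL
col 3: top cell = '.' → open
col 4: top cell = '.' → open
col 5: top cell = 'O' → FULL
col 6: top cell = '.' → open

Answer: 0,1,3,4,6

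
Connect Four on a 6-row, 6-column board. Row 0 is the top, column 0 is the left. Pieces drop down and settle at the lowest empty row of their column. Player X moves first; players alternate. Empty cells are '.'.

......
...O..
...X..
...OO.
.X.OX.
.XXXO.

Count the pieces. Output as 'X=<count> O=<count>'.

X=6 O=5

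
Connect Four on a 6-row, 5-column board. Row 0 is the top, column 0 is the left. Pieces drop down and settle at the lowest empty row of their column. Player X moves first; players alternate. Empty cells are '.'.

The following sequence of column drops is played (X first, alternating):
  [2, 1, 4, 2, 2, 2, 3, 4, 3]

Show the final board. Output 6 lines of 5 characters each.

Move 1: X drops in col 2, lands at row 5
Move 2: O drops in col 1, lands at row 5
Move 3: X drops in col 4, lands at row 5
Move 4: O drops in col 2, lands at row 4
Move 5: X drops in col 2, lands at row 3
Move 6: O drops in col 2, lands at row 2
Move 7: X drops in col 3, lands at row 5
Move 8: O drops in col 4, lands at row 4
Move 9: X drops in col 3, lands at row 4

Answer: .....
.....
..O..
..X..
..OXO
.OXXX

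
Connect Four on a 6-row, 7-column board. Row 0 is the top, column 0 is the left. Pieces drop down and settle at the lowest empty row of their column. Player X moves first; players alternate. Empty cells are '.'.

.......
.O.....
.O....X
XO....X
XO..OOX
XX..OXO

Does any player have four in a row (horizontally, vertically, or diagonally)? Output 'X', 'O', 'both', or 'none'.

O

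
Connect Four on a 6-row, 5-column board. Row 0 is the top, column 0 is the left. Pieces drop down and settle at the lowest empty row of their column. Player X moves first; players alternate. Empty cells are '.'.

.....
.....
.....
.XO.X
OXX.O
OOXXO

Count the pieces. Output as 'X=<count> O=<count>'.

X=6 O=6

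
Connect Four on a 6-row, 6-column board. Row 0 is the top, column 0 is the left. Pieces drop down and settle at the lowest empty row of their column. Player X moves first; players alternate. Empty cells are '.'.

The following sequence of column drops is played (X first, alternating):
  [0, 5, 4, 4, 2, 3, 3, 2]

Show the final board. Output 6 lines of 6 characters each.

Move 1: X drops in col 0, lands at row 5
Move 2: O drops in col 5, lands at row 5
Move 3: X drops in col 4, lands at row 5
Move 4: O drops in col 4, lands at row 4
Move 5: X drops in col 2, lands at row 5
Move 6: O drops in col 3, lands at row 5
Move 7: X drops in col 3, lands at row 4
Move 8: O drops in col 2, lands at row 4

Answer: ......
......
......
......
..OXO.
X.XOXO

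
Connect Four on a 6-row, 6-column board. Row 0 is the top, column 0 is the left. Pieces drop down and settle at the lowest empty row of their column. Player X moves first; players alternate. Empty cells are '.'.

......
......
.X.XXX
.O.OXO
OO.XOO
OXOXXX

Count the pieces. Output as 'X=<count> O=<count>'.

X=10 O=9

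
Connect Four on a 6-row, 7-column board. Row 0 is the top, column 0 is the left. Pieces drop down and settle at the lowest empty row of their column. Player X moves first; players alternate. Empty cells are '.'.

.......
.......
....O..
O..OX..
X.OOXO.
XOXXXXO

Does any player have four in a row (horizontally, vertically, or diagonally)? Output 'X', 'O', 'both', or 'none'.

both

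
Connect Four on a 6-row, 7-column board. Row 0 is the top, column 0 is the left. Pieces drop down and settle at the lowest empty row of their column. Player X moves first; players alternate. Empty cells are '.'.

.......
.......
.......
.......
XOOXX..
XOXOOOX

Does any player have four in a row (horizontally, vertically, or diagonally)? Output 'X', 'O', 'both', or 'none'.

none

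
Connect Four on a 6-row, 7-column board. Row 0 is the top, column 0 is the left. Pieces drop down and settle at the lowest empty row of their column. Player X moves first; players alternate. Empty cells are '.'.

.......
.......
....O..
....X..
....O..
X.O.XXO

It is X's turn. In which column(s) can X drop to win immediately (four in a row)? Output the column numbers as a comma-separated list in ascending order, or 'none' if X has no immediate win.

Answer: none

Derivation:
col 0: drop X → no win
col 1: drop X → no win
col 2: drop X → no win
col 3: drop X → no win
col 4: drop X → no win
col 5: drop X → no win
col 6: drop X → no win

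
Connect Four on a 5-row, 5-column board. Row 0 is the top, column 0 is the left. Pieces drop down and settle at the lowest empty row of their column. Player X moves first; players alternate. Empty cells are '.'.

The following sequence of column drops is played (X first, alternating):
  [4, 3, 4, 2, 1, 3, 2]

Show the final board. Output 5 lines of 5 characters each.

Move 1: X drops in col 4, lands at row 4
Move 2: O drops in col 3, lands at row 4
Move 3: X drops in col 4, lands at row 3
Move 4: O drops in col 2, lands at row 4
Move 5: X drops in col 1, lands at row 4
Move 6: O drops in col 3, lands at row 3
Move 7: X drops in col 2, lands at row 3

Answer: .....
.....
.....
..XOX
.XOOX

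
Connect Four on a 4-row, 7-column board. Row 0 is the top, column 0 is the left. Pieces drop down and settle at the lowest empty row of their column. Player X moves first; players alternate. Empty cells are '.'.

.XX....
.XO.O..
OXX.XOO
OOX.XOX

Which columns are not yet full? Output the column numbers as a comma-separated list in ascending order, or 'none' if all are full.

Answer: 0,3,4,5,6

Derivation:
col 0: top cell = '.' → open
col 1: top cell = 'X' → FULL
col 2: top cell = 'X' → FULL
col 3: top cell = '.' → open
col 4: top cell = '.' → open
col 5: top cell = '.' → open
col 6: top cell = '.' → open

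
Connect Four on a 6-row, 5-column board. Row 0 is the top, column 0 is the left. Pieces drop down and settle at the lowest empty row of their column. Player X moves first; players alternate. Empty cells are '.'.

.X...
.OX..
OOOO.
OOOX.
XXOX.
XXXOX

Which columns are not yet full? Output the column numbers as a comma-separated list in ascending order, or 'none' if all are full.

col 0: top cell = '.' → open
col 1: top cell = 'X' → FULL
col 2: top cell = '.' → open
col 3: top cell = '.' → open
col 4: top cell = '.' → open

Answer: 0,2,3,4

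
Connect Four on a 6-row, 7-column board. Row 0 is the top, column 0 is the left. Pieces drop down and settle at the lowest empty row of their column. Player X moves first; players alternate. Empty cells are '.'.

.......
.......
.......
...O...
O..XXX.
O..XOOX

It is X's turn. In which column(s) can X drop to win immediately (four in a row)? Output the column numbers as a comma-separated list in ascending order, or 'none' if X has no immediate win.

Answer: 6

Derivation:
col 0: drop X → no win
col 1: drop X → no win
col 2: drop X → no win
col 3: drop X → no win
col 4: drop X → no win
col 5: drop X → no win
col 6: drop X → WIN!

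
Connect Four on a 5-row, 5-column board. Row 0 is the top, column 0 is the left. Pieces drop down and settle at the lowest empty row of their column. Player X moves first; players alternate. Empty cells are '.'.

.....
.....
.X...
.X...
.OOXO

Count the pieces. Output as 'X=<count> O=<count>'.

X=3 O=3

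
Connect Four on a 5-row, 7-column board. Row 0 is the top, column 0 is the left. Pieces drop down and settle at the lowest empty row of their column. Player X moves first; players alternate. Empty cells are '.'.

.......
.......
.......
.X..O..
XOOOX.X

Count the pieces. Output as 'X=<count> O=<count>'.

X=4 O=4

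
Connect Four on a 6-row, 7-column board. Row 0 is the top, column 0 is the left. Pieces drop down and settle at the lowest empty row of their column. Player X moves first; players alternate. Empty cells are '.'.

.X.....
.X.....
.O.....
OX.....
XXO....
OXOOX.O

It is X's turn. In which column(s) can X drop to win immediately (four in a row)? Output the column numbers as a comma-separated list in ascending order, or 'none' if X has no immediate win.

col 0: drop X → no win
col 2: drop X → no win
col 3: drop X → no win
col 4: drop X → no win
col 5: drop X → no win
col 6: drop X → no win

Answer: none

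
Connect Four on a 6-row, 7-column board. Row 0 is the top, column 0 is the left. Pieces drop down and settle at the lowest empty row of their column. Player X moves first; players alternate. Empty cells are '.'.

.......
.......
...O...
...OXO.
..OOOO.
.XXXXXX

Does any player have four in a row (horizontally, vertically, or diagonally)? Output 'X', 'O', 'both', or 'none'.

both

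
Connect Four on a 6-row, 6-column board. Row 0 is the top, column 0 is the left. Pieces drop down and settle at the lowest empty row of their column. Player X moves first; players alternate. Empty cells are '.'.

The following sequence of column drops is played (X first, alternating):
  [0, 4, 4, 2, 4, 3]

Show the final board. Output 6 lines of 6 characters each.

Answer: ......
......
......
....X.
....X.
X.OOO.

Derivation:
Move 1: X drops in col 0, lands at row 5
Move 2: O drops in col 4, lands at row 5
Move 3: X drops in col 4, lands at row 4
Move 4: O drops in col 2, lands at row 5
Move 5: X drops in col 4, lands at row 3
Move 6: O drops in col 3, lands at row 5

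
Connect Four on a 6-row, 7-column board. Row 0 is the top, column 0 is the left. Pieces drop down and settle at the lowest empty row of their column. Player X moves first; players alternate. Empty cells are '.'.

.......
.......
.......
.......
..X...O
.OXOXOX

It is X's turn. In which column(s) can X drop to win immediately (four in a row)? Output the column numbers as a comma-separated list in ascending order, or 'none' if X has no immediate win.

col 0: drop X → no win
col 1: drop X → no win
col 2: drop X → no win
col 3: drop X → no win
col 4: drop X → no win
col 5: drop X → no win
col 6: drop X → no win

Answer: none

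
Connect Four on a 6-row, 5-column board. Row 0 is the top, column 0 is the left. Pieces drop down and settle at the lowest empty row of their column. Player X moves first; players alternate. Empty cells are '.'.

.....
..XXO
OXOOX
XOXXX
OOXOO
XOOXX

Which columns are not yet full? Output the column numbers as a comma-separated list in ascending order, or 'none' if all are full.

Answer: 0,1,2,3,4

Derivation:
col 0: top cell = '.' → open
col 1: top cell = '.' → open
col 2: top cell = '.' → open
col 3: top cell = '.' → open
col 4: top cell = '.' → open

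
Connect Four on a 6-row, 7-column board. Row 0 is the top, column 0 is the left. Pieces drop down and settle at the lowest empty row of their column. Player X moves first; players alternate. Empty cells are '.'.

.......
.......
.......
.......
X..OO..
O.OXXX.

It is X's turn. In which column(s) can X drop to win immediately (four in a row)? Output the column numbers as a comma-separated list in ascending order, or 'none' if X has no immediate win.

col 0: drop X → no win
col 1: drop X → no win
col 2: drop X → no win
col 3: drop X → no win
col 4: drop X → no win
col 5: drop X → no win
col 6: drop X → WIN!

Answer: 6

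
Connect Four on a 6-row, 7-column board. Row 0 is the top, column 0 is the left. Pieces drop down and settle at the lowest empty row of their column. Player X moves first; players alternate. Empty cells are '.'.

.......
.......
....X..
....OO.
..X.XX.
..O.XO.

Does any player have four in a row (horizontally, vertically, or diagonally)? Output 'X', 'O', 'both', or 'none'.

none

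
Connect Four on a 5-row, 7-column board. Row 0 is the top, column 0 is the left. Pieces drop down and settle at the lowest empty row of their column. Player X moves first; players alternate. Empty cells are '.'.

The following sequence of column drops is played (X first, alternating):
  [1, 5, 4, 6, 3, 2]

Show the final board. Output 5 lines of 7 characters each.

Answer: .......
.......
.......
.......
.XOXXOO

Derivation:
Move 1: X drops in col 1, lands at row 4
Move 2: O drops in col 5, lands at row 4
Move 3: X drops in col 4, lands at row 4
Move 4: O drops in col 6, lands at row 4
Move 5: X drops in col 3, lands at row 4
Move 6: O drops in col 2, lands at row 4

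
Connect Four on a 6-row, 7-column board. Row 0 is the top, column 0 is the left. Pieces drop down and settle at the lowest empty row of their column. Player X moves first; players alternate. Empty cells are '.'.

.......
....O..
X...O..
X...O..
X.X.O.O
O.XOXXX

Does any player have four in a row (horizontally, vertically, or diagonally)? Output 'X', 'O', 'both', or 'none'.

O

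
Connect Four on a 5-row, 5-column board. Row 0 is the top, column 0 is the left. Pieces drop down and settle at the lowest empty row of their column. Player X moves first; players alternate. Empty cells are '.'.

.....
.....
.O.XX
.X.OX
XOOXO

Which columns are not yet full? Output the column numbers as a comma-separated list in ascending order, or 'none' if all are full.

col 0: top cell = '.' → open
col 1: top cell = '.' → open
col 2: top cell = '.' → open
col 3: top cell = '.' → open
col 4: top cell = '.' → open

Answer: 0,1,2,3,4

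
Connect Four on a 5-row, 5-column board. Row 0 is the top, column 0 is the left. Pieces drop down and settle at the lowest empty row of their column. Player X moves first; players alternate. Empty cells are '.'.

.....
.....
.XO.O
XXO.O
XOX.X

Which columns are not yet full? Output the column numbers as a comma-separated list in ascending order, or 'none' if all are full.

col 0: top cell = '.' → open
col 1: top cell = '.' → open
col 2: top cell = '.' → open
col 3: top cell = '.' → open
col 4: top cell = '.' → open

Answer: 0,1,2,3,4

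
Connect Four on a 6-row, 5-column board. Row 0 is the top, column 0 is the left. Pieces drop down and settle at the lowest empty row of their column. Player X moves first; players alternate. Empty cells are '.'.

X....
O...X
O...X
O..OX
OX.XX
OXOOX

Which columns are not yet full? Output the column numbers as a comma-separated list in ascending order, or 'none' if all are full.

col 0: top cell = 'X' → FULL
col 1: top cell = '.' → open
col 2: top cell = '.' → open
col 3: top cell = '.' → open
col 4: top cell = '.' → open

Answer: 1,2,3,4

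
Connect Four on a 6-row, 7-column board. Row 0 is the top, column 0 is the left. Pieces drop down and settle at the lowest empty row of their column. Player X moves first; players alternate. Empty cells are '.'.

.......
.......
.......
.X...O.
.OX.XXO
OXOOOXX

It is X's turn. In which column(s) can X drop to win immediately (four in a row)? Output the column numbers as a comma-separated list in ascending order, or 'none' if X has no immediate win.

Answer: 3

Derivation:
col 0: drop X → no win
col 1: drop X → no win
col 2: drop X → no win
col 3: drop X → WIN!
col 4: drop X → no win
col 5: drop X → no win
col 6: drop X → no win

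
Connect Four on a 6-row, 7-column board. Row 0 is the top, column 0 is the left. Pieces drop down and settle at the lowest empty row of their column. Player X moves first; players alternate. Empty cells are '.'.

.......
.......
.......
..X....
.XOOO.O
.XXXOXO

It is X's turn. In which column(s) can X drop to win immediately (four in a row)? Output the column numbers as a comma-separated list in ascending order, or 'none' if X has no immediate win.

col 0: drop X → WIN!
col 1: drop X → no win
col 2: drop X → no win
col 3: drop X → no win
col 4: drop X → no win
col 5: drop X → no win
col 6: drop X → no win

Answer: 0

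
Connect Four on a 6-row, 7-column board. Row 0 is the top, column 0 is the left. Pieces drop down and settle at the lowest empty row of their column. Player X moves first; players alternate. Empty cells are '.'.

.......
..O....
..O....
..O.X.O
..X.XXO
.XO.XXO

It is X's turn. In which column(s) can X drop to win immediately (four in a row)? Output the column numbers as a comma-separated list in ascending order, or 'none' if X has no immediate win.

col 0: drop X → no win
col 1: drop X → no win
col 2: drop X → no win
col 3: drop X → no win
col 4: drop X → WIN!
col 5: drop X → no win
col 6: drop X → no win

Answer: 4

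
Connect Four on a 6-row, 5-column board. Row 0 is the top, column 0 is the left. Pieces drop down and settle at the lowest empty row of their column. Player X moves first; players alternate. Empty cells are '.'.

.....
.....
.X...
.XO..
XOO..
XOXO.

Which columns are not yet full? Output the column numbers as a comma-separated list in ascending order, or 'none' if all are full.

col 0: top cell = '.' → open
col 1: top cell = '.' → open
col 2: top cell = '.' → open
col 3: top cell = '.' → open
col 4: top cell = '.' → open

Answer: 0,1,2,3,4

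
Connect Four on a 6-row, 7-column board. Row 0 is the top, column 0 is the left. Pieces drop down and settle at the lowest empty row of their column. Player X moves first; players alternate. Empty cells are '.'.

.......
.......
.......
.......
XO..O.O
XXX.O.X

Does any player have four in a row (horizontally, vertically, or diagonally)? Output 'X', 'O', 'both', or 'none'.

none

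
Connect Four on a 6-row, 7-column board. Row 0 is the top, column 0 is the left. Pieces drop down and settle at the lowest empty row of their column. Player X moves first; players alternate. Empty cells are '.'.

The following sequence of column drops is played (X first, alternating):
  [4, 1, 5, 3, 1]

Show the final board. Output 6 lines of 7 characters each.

Answer: .......
.......
.......
.......
.X.....
.O.OXX.

Derivation:
Move 1: X drops in col 4, lands at row 5
Move 2: O drops in col 1, lands at row 5
Move 3: X drops in col 5, lands at row 5
Move 4: O drops in col 3, lands at row 5
Move 5: X drops in col 1, lands at row 4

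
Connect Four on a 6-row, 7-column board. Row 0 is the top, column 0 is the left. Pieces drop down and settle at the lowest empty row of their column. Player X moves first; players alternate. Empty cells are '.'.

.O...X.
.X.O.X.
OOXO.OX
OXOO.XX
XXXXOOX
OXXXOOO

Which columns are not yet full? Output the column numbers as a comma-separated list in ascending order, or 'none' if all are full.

Answer: 0,2,3,4,6

Derivation:
col 0: top cell = '.' → open
col 1: top cell = 'O' → FULL
col 2: top cell = '.' → open
col 3: top cell = '.' → open
col 4: top cell = '.' → open
col 5: top cell = 'X' → FULL
col 6: top cell = '.' → open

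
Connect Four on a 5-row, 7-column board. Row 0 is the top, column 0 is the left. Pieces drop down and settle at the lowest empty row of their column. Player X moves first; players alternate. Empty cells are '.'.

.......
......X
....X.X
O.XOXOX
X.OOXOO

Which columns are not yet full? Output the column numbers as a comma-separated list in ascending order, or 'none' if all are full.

Answer: 0,1,2,3,4,5,6

Derivation:
col 0: top cell = '.' → open
col 1: top cell = '.' → open
col 2: top cell = '.' → open
col 3: top cell = '.' → open
col 4: top cell = '.' → open
col 5: top cell = '.' → open
col 6: top cell = '.' → open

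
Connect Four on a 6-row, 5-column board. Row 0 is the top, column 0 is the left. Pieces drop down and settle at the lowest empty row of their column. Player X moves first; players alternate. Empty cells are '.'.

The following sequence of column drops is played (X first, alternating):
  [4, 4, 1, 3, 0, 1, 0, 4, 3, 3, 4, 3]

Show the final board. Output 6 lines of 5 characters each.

Answer: .....
.....
...OX
...OO
XO.XO
XX.OX

Derivation:
Move 1: X drops in col 4, lands at row 5
Move 2: O drops in col 4, lands at row 4
Move 3: X drops in col 1, lands at row 5
Move 4: O drops in col 3, lands at row 5
Move 5: X drops in col 0, lands at row 5
Move 6: O drops in col 1, lands at row 4
Move 7: X drops in col 0, lands at row 4
Move 8: O drops in col 4, lands at row 3
Move 9: X drops in col 3, lands at row 4
Move 10: O drops in col 3, lands at row 3
Move 11: X drops in col 4, lands at row 2
Move 12: O drops in col 3, lands at row 2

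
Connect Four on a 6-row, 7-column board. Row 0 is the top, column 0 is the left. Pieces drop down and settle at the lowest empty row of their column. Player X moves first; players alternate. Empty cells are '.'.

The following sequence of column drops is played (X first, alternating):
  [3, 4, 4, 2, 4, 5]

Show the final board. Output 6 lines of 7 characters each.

Answer: .......
.......
.......
....X..
....X..
..OXOO.

Derivation:
Move 1: X drops in col 3, lands at row 5
Move 2: O drops in col 4, lands at row 5
Move 3: X drops in col 4, lands at row 4
Move 4: O drops in col 2, lands at row 5
Move 5: X drops in col 4, lands at row 3
Move 6: O drops in col 5, lands at row 5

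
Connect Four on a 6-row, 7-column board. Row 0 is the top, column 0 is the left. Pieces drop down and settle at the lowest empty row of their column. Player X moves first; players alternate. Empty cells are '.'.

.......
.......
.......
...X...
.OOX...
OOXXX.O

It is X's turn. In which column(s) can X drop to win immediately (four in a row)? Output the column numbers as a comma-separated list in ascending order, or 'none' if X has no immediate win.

col 0: drop X → no win
col 1: drop X → no win
col 2: drop X → no win
col 3: drop X → WIN!
col 4: drop X → no win
col 5: drop X → WIN!
col 6: drop X → no win

Answer: 3,5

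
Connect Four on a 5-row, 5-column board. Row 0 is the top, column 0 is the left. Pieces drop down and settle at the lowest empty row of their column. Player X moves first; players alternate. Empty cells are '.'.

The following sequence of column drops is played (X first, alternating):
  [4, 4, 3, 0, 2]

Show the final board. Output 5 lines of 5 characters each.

Answer: .....
.....
.....
....O
O.XXX

Derivation:
Move 1: X drops in col 4, lands at row 4
Move 2: O drops in col 4, lands at row 3
Move 3: X drops in col 3, lands at row 4
Move 4: O drops in col 0, lands at row 4
Move 5: X drops in col 2, lands at row 4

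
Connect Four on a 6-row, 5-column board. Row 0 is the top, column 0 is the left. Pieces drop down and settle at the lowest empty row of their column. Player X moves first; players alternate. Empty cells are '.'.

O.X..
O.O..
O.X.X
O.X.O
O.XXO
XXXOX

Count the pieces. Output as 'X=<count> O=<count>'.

X=10 O=9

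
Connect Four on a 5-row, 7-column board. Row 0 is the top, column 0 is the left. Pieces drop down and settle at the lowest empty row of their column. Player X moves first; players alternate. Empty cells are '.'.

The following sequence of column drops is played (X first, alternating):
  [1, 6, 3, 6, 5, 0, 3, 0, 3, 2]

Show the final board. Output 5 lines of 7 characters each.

Answer: .......
.......
...X...
O..X..O
OXOX.XO

Derivation:
Move 1: X drops in col 1, lands at row 4
Move 2: O drops in col 6, lands at row 4
Move 3: X drops in col 3, lands at row 4
Move 4: O drops in col 6, lands at row 3
Move 5: X drops in col 5, lands at row 4
Move 6: O drops in col 0, lands at row 4
Move 7: X drops in col 3, lands at row 3
Move 8: O drops in col 0, lands at row 3
Move 9: X drops in col 3, lands at row 2
Move 10: O drops in col 2, lands at row 4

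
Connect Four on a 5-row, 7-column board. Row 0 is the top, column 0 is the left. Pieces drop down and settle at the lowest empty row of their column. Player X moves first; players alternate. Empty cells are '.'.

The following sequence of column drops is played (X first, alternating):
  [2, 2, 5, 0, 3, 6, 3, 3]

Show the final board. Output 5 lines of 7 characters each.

Answer: .......
.......
...O...
..OX...
O.XX.XO

Derivation:
Move 1: X drops in col 2, lands at row 4
Move 2: O drops in col 2, lands at row 3
Move 3: X drops in col 5, lands at row 4
Move 4: O drops in col 0, lands at row 4
Move 5: X drops in col 3, lands at row 4
Move 6: O drops in col 6, lands at row 4
Move 7: X drops in col 3, lands at row 3
Move 8: O drops in col 3, lands at row 2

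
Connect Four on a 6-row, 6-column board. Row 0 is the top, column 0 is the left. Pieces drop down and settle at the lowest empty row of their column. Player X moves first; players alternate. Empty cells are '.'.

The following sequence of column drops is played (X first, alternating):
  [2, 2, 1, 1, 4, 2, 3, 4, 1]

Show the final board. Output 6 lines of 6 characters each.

Move 1: X drops in col 2, lands at row 5
Move 2: O drops in col 2, lands at row 4
Move 3: X drops in col 1, lands at row 5
Move 4: O drops in col 1, lands at row 4
Move 5: X drops in col 4, lands at row 5
Move 6: O drops in col 2, lands at row 3
Move 7: X drops in col 3, lands at row 5
Move 8: O drops in col 4, lands at row 4
Move 9: X drops in col 1, lands at row 3

Answer: ......
......
......
.XO...
.OO.O.
.XXXX.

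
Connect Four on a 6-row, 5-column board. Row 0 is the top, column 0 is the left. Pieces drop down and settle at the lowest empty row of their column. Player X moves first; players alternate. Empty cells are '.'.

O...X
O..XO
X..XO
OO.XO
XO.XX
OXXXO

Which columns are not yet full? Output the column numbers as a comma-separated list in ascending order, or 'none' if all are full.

Answer: 1,2,3

Derivation:
col 0: top cell = 'O' → FULL
col 1: top cell = '.' → open
col 2: top cell = '.' → open
col 3: top cell = '.' → open
col 4: top cell = 'X' → FULL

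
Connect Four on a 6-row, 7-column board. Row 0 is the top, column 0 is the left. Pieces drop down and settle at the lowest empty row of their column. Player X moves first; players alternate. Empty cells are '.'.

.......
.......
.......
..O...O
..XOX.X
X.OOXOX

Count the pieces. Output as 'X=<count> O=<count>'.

X=6 O=6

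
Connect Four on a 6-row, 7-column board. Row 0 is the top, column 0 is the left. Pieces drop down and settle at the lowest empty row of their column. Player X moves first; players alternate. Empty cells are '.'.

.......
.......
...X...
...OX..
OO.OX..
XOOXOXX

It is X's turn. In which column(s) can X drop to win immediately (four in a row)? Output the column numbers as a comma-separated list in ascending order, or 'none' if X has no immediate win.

Answer: 5

Derivation:
col 0: drop X → no win
col 1: drop X → no win
col 2: drop X → no win
col 3: drop X → no win
col 4: drop X → no win
col 5: drop X → WIN!
col 6: drop X → no win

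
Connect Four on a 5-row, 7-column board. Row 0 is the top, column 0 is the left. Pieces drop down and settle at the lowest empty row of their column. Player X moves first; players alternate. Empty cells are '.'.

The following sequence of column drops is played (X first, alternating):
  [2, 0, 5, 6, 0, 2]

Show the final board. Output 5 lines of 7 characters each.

Answer: .......
.......
.......
X.O....
O.X..XO

Derivation:
Move 1: X drops in col 2, lands at row 4
Move 2: O drops in col 0, lands at row 4
Move 3: X drops in col 5, lands at row 4
Move 4: O drops in col 6, lands at row 4
Move 5: X drops in col 0, lands at row 3
Move 6: O drops in col 2, lands at row 3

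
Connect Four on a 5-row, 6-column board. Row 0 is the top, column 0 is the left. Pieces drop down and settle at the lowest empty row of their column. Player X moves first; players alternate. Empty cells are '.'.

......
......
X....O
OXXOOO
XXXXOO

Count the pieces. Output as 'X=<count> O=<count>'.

X=7 O=7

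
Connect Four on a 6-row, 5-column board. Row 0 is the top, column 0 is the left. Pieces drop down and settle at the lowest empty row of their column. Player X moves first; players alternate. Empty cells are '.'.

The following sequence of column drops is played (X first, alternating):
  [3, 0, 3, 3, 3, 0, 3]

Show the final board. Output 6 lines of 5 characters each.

Move 1: X drops in col 3, lands at row 5
Move 2: O drops in col 0, lands at row 5
Move 3: X drops in col 3, lands at row 4
Move 4: O drops in col 3, lands at row 3
Move 5: X drops in col 3, lands at row 2
Move 6: O drops in col 0, lands at row 4
Move 7: X drops in col 3, lands at row 1

Answer: .....
...X.
...X.
...O.
O..X.
O..X.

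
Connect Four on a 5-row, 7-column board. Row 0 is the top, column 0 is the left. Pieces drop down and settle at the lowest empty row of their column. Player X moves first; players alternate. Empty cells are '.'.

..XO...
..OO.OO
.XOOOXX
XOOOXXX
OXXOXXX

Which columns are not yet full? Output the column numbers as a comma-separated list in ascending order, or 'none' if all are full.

col 0: top cell = '.' → open
col 1: top cell = '.' → open
col 2: top cell = 'X' → FULL
col 3: top cell = 'O' → FULL
col 4: top cell = '.' → open
col 5: top cell = '.' → open
col 6: top cell = '.' → open

Answer: 0,1,4,5,6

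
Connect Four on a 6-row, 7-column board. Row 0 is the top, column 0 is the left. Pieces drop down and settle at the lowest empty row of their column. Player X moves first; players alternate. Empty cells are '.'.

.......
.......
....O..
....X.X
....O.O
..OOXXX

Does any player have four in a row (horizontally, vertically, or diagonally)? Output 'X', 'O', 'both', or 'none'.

none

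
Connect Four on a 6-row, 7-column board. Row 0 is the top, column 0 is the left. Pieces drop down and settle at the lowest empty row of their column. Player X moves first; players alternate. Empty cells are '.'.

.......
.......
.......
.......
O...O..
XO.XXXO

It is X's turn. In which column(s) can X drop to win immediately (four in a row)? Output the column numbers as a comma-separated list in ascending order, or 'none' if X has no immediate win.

col 0: drop X → no win
col 1: drop X → no win
col 2: drop X → WIN!
col 3: drop X → no win
col 4: drop X → no win
col 5: drop X → no win
col 6: drop X → no win

Answer: 2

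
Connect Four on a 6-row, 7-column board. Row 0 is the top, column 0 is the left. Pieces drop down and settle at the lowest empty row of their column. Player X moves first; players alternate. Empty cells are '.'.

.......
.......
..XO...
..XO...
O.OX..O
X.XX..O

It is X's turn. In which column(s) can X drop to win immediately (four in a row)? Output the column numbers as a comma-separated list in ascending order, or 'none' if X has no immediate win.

col 0: drop X → no win
col 1: drop X → WIN!
col 2: drop X → no win
col 3: drop X → no win
col 4: drop X → no win
col 5: drop X → no win
col 6: drop X → no win

Answer: 1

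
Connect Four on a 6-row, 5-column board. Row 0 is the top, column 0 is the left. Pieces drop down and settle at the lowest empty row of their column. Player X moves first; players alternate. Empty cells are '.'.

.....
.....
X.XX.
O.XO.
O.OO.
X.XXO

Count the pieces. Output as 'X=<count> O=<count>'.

X=7 O=6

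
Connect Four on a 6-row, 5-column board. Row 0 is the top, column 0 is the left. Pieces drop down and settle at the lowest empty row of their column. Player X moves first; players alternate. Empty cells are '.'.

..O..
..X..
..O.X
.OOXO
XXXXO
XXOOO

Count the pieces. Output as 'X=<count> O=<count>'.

X=9 O=9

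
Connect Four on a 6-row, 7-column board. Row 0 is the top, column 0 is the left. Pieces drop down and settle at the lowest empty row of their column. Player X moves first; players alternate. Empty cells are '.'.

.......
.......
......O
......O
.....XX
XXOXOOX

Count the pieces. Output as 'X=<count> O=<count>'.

X=6 O=5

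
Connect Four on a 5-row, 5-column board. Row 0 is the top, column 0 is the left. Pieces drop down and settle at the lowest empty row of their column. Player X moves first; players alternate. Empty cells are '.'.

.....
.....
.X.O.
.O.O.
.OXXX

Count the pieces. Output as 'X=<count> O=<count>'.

X=4 O=4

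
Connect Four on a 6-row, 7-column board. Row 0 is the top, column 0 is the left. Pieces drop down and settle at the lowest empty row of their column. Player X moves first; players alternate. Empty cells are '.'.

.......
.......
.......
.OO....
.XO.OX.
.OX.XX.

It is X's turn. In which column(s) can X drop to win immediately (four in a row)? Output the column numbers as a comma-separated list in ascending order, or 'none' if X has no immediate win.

Answer: 3

Derivation:
col 0: drop X → no win
col 1: drop X → no win
col 2: drop X → no win
col 3: drop X → WIN!
col 4: drop X → no win
col 5: drop X → no win
col 6: drop X → no win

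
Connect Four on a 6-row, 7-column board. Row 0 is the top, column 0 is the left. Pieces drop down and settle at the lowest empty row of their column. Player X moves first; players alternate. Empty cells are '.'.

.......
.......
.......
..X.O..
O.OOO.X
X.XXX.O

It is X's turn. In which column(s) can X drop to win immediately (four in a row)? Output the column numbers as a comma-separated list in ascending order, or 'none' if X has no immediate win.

col 0: drop X → no win
col 1: drop X → WIN!
col 2: drop X → no win
col 3: drop X → no win
col 4: drop X → no win
col 5: drop X → WIN!
col 6: drop X → no win

Answer: 1,5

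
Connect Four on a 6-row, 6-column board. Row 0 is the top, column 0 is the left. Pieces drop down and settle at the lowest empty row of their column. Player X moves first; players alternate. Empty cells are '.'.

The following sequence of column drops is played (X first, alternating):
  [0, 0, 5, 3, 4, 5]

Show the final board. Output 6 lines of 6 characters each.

Move 1: X drops in col 0, lands at row 5
Move 2: O drops in col 0, lands at row 4
Move 3: X drops in col 5, lands at row 5
Move 4: O drops in col 3, lands at row 5
Move 5: X drops in col 4, lands at row 5
Move 6: O drops in col 5, lands at row 4

Answer: ......
......
......
......
O....O
X..OXX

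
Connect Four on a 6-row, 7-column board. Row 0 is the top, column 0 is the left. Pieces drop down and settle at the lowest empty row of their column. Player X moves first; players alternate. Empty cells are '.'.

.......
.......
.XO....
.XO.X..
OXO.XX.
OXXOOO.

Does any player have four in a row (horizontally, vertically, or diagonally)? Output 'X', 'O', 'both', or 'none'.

X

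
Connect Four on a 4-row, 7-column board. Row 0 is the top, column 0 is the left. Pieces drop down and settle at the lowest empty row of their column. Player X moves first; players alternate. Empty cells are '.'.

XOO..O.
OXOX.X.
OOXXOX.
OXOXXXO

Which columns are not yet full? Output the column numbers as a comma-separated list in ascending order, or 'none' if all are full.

Answer: 3,4,6

Derivation:
col 0: top cell = 'X' → FULL
col 1: top cell = 'O' → FULL
col 2: top cell = 'O' → FULL
col 3: top cell = '.' → open
col 4: top cell = '.' → open
col 5: top cell = 'O' → FULL
col 6: top cell = '.' → open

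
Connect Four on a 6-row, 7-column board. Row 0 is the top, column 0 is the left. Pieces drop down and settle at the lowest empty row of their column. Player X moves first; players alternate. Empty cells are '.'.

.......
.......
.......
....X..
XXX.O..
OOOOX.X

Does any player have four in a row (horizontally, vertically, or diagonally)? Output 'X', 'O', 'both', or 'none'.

O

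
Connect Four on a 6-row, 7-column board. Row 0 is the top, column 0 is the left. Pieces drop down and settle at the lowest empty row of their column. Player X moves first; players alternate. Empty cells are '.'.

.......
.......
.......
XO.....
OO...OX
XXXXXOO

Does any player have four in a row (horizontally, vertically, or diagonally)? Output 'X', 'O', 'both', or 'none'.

X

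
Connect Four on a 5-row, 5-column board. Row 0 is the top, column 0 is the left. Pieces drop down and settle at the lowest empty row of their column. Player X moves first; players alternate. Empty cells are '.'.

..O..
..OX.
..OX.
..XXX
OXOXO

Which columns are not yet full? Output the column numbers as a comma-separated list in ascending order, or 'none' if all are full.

Answer: 0,1,3,4

Derivation:
col 0: top cell = '.' → open
col 1: top cell = '.' → open
col 2: top cell = 'O' → FULL
col 3: top cell = '.' → open
col 4: top cell = '.' → open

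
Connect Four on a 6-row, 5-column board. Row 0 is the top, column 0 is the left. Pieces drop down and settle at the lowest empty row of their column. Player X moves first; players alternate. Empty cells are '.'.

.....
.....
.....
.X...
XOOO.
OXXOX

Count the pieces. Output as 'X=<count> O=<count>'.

X=5 O=5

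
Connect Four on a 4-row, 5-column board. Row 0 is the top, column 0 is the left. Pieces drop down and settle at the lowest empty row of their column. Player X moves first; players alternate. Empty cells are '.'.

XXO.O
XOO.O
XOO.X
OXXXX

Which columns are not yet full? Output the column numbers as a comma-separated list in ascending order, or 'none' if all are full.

col 0: top cell = 'X' → FULL
col 1: top cell = 'X' → FULL
col 2: top cell = 'O' → FULL
col 3: top cell = '.' → open
col 4: top cell = 'O' → FULL

Answer: 3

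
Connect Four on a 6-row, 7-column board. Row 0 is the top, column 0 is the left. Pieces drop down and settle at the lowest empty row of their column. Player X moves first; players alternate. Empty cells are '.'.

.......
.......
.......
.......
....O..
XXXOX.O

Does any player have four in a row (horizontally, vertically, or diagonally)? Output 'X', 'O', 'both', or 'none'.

none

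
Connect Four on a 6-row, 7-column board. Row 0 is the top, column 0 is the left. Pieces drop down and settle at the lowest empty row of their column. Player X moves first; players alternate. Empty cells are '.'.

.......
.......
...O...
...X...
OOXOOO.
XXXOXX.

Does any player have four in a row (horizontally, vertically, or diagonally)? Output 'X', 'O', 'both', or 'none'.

none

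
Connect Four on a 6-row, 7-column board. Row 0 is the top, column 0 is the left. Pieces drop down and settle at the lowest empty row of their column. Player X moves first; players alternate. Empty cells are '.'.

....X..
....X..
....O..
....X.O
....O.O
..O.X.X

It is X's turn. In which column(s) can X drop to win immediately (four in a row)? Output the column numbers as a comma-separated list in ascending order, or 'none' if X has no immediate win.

col 0: drop X → no win
col 1: drop X → no win
col 2: drop X → no win
col 3: drop X → no win
col 5: drop X → no win
col 6: drop X → no win

Answer: none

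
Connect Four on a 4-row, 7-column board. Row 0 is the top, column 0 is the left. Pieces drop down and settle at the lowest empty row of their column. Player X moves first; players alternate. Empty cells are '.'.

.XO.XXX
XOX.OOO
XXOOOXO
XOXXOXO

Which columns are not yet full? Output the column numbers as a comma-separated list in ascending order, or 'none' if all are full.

col 0: top cell = '.' → open
col 1: top cell = 'X' → FULL
col 2: top cell = 'O' → FULL
col 3: top cell = '.' → open
col 4: top cell = 'X' → FULL
col 5: top cell = 'X' → FULL
col 6: top cell = 'X' → FULL

Answer: 0,3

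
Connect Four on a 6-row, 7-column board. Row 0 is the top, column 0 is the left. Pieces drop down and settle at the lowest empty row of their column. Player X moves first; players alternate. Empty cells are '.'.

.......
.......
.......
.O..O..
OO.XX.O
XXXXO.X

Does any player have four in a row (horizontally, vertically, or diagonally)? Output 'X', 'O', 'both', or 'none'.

X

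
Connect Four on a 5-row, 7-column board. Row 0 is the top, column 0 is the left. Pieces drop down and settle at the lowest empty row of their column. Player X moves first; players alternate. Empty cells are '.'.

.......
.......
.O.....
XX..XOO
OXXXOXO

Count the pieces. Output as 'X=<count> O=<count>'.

X=7 O=6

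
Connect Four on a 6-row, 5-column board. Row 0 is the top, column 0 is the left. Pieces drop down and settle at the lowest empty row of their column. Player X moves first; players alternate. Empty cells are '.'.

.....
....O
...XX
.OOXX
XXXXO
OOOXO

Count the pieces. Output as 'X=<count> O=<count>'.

X=9 O=8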